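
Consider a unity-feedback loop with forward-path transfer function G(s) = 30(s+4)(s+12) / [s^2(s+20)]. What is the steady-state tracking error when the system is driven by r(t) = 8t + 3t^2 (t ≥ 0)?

System type = 2 (two poles at s=0). By superposition:
  • 8t: tracked with zero error.
  • 3t^2: e_ss = 6/K_a with K_a=72 → 1/12.
Total e_ss = 1/12.

1/12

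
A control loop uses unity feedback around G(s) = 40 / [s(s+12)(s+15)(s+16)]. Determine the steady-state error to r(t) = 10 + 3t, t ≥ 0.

One free integrator in G(s): this is a type 1 system. Treating each term separately:
  • 10: tracked with zero error.
  • 3t: e_ss = 3/K_v with K_v=1/72 → 216.
Total e_ss = 216.

216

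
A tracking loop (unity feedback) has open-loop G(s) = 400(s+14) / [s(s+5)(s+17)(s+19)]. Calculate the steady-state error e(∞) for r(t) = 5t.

323/224

System type = 1 (one pole at s=0).
K_v = lim_{s→0} s·G(s) = 400·14 / (5·17·19) = 1120/323.
e_ss = 5/K_v = 5/(1120/323) = 323/224.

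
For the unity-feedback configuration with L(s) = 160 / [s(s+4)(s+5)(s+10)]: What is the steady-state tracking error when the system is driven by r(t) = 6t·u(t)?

System type = 1 (one pole at s=0).
K_v = lim_{s→0} s·L(s) = 160 / (4·5·10) = 0.8.
e_ss = 6/K_v = 6/0.8 = 7.5.

7.5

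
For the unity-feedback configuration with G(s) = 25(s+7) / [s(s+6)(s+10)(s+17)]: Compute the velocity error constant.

One free integrator in G(s): this is a type 1 system.
K_v = lim_{s→0} s·G(s) = 25·7 / (6·10·17) = 35/204.

35/204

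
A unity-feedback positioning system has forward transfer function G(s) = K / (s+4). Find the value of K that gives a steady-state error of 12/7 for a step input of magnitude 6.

No free integrators in G(s): this is a type 0 system.
K_p = lim_{s→0} G(s) = K / (4) = 0.25·K.
e_ss = 6/(1 + K_p) = 12/7 ⇒ 1 + 0.25·K = 3.5 ⇒ K = 10.

10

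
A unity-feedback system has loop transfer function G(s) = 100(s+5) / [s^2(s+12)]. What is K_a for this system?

125/3

Two free integrators in G(s): this is a type 2 system.
K_a = lim_{s→0} s^2·G(s) = 100·5 / (12) = 125/3.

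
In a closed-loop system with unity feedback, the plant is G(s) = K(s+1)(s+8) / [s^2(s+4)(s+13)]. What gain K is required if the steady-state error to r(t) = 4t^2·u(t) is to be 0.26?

200

Two free integrators in G(s): this is a type 2 system.
K_a = lim_{s→0} s^2·G(s) = K·1·8 / (4·13) = (2/13)·K.
e_ss = 8/K_a = 0.26 ⇒ K_a = 400/13 ⇒ K = (400/13)/(2/13) = 200.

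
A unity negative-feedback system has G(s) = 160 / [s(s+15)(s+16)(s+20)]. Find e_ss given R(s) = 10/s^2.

G(s) has one factor of s in the denominator, so the system is type 1.
K_v = lim_{s→0} s·G(s) = 160 / (15·16·20) = 1/30.
e_ss = 10/K_v = 10/(1/30) = 300.

300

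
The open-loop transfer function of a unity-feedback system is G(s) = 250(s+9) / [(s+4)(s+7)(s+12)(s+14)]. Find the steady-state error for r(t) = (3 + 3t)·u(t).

infinity

No free integrators in G(s): this is a type 0 system. Treating each term separately:
  • 3: e_ss = 3/(1+K_p) with K_p=375/784 → 2352/1159.
  • 3t: a type-0 system cannot track it, e_ss → ∞.
The unbounded component dominates.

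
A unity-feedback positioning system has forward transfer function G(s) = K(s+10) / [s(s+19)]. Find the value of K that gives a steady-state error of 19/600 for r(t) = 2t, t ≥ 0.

One free integrator in G(s): this is a type 1 system.
K_v = lim_{s→0} s·G(s) = K·10 / (19) = (10/19)·K.
e_ss = 2/K_v = 19/600 ⇒ K_v = 1200/19 ⇒ K = (1200/19)/(10/19) = 120.

120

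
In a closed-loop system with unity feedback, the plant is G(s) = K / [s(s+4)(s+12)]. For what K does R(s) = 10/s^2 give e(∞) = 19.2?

25

G(s) has one factor of s in the denominator, so the system is type 1.
K_v = lim_{s→0} s·G(s) = K / (4·12) = (1/48)·K.
e_ss = 10/K_v = 19.2 ⇒ K_v = 25/48 ⇒ K = (25/48)/(1/48) = 25.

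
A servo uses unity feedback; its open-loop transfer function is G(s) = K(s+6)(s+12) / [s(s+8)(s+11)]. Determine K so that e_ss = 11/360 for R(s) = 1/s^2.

40

G(s) has one factor of s in the denominator, so the system is type 1.
K_v = lim_{s→0} s·G(s) = K·6·12 / (8·11) = (9/11)·K.
e_ss = 1/K_v = 11/360 ⇒ K_v = 360/11 ⇒ K = (360/11)/(9/11) = 40.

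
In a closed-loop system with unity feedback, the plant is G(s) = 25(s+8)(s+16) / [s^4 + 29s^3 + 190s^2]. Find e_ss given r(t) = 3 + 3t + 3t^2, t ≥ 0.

The denominator has no term below 190s^2 — 2 poles at s=0, type 2. By superposition:
  • 3: tracked with zero error.
  • 3t: tracked with zero error.
  • 3t^2: e_ss = 6/K_a with K_a=320/19 → 57/160.
Total e_ss = 57/160.

57/160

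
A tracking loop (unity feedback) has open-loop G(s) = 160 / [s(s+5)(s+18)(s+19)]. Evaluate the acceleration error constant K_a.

0

G(s) has one factor of s in the denominator, so the system is type 1.
K_a = lim_{s→0} s^2·G(s) = 0 (the extra factor of s kills the finite limit).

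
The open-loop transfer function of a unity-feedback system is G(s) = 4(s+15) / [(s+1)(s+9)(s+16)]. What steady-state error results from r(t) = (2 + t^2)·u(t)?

System type = 0 (no poles at s=0). By superposition:
  • 2: e_ss = 2/(1+K_p) with K_p=5/12 → 24/17.
  • t^2: a type-0 system cannot track it, e_ss → ∞.
The unbounded component dominates.

infinity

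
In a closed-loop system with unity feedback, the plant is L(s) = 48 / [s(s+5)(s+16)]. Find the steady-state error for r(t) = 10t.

The open loop has one pole at the origin → type 1 system.
K_v = lim_{s→0} s·L(s) = 48 / (5·16) = 0.6.
e_ss = 10/K_v = 10/0.6 = 50/3.

50/3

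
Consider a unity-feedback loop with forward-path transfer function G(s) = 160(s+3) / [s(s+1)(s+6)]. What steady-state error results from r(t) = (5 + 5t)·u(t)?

The open loop has one pole at the origin → type 1 system. Treating each term separately:
  • 5: tracked with zero error.
  • 5t: e_ss = 5/K_v with K_v=80 → 0.0625.
Total e_ss = 0.0625.

0.0625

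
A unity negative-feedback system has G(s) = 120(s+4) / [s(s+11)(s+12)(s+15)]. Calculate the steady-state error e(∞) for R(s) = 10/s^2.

One free integrator in G(s): this is a type 1 system.
K_v = lim_{s→0} s·G(s) = 120·4 / (11·12·15) = 8/33.
e_ss = 10/K_v = 10/(8/33) = 41.25.

41.25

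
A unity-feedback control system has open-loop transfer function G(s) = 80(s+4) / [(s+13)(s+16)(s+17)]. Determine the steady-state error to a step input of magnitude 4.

884/241

System type = 0 (no poles at s=0).
K_p = lim_{s→0} G(s) = 80·4 / (13·16·17) = 20/221.
e_ss = 4/(1 + K_p) = 4/(241/221) = 884/241.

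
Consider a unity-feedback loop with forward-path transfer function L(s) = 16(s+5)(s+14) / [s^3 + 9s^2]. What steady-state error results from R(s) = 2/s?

Factoring s^2 from the denominator leaves a polynomial with constant term 9, so the system is type 2.
K_p = ∞ for a type-2 system; e_ss to a step is zero.

0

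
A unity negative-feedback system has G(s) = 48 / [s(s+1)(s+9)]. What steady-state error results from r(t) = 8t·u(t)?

G(s) has one factor of s in the denominator, so the system is type 1.
K_v = lim_{s→0} s·G(s) = 48 / (1·9) = 16/3.
e_ss = 8/K_v = 8/(16/3) = 1.5.

1.5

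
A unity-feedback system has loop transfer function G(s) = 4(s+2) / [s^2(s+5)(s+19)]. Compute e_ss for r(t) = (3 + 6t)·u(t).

0

G(s) has two factors of s in the denominator, so the system is type 2. By superposition:
  • 3: tracked with zero error.
  • 6t: tracked with zero error.
Total e_ss = 0.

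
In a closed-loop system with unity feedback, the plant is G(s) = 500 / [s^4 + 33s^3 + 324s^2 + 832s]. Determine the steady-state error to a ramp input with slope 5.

8.32

Factoring s from the denominator leaves a polynomial with constant term 832, so the system is type 1.
K_v = lim_{s→0} s·G(s) = 500 / 832 = 125/208.
e_ss = 5/K_v = 5/(125/208) = 8.32.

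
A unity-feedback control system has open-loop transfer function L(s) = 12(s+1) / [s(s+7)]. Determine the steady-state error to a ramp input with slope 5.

35/12

The open loop has one pole at the origin → type 1 system.
K_v = lim_{s→0} s·L(s) = 12·1 / (7) = 12/7.
e_ss = 5/K_v = 5/(12/7) = 35/12.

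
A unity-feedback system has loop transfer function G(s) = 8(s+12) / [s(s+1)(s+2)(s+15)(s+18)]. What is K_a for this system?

The open loop has one pole at the origin → type 1 system.
K_a = lim_{s→0} s^2·G(s) = 0 (the extra factor of s kills the finite limit).

0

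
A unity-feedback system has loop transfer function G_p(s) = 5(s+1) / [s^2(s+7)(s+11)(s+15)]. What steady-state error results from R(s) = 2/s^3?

462

G_p(s) has two factors of s in the denominator, so the system is type 2.
K_a = lim_{s→0} s^2·G_p(s) = 5·1 / (7·11·15) = 1/231.
r(t) = t^2 gives R(s) = 2/s^3.
e_ss = 2/K_a = 2/(1/231) = 462.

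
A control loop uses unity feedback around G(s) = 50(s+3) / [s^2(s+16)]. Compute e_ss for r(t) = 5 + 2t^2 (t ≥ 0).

System type = 2 (two poles at s=0). Treating each term separately:
  • 5: tracked with zero error.
  • 2t^2: e_ss = 4/K_a with K_a=9.375 → 32/75.
Total e_ss = 32/75.

32/75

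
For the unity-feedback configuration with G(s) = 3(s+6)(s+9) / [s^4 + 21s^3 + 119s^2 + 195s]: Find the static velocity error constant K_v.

54/65

The denominator has no term below 195s — 1 pole at s=0, type 1.
K_v = lim_{s→0} s·G(s) = 3·6·9 / 195 = 54/65.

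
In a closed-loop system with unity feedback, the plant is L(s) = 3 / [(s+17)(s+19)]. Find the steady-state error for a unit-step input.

No free integrators in L(s): this is a type 0 system.
K_p = lim_{s→0} L(s) = 3 / (17·19) = 3/323.
e_ss = 1/(1 + K_p) = 1/(326/323) = 323/326.

323/326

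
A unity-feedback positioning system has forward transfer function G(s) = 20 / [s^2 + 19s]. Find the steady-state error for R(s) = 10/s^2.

The denominator has no term below 19s — 1 pole at s=0, type 1.
K_v = lim_{s→0} s·G(s) = 20 / 19 = 20/19.
e_ss = 10/K_v = 10/(20/19) = 9.5.

9.5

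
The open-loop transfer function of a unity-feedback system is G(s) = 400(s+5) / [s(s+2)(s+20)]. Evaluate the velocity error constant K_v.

System type = 1 (one pole at s=0).
K_v = lim_{s→0} s·G(s) = 400·5 / (2·20) = 50.

50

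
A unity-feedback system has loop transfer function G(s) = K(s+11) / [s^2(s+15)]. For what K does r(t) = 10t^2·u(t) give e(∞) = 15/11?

Two free integrators in G(s): this is a type 2 system.
K_a = lim_{s→0} s^2·G(s) = K·11 / (15) = (11/15)·K.
e_ss = 20/K_a = 15/11 ⇒ K_a = 44/3 ⇒ K = (44/3)/(11/15) = 20.

20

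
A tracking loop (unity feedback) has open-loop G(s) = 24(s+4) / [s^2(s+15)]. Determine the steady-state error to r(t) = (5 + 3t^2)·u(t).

Two free integrators in G(s): this is a type 2 system. By superposition:
  • 5: tracked with zero error.
  • 3t^2: e_ss = 6/K_a with K_a=6.4 → 0.9375.
Total e_ss = 0.9375.

0.9375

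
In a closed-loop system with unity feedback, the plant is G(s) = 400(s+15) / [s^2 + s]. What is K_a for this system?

0

Factoring s from the denominator leaves a polynomial with constant term 1, so the system is type 1.
K_a = lim_{s→0} s^2·G(s) = 0 (the extra factor of s kills the finite limit).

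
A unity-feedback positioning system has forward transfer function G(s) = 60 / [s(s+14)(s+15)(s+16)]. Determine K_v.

1/56

One free integrator in G(s): this is a type 1 system.
K_v = lim_{s→0} s·G(s) = 60 / (14·15·16) = 1/56.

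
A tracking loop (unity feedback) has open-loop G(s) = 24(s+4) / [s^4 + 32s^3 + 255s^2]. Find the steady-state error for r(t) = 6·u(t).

0

Factoring s^2 from the denominator leaves a polynomial with constant term 255, so the system is type 2.
K_p = ∞ for a type-2 system; e_ss to a step is zero.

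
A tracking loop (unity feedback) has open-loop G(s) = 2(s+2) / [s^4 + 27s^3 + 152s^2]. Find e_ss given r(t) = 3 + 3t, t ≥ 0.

0

Lowest-order denominator term is 152s^2, so the open loop has 2 poles at the origin → type 2 system. By superposition:
  • 3: tracked with zero error.
  • 3t: tracked with zero error.
Total e_ss = 0.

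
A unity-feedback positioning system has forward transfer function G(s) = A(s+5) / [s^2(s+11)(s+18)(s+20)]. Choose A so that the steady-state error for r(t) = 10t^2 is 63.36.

250

The open loop has two poles at the origin → type 2 system.
K_a = lim_{s→0} s^2·G(s) = A·5 / (11·18·20) = (1/792)·A.
e_ss = 20/K_a = 63.36 ⇒ K_a = 125/396 ⇒ A = (125/396)/(1/792) = 250.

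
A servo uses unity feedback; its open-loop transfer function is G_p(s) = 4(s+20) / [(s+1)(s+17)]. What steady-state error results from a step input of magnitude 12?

No free integrators in G_p(s): this is a type 0 system.
K_p = lim_{s→0} G_p(s) = 4·20 / (1·17) = 80/17.
e_ss = 12/(1 + K_p) = 12/(97/17) = 204/97.

204/97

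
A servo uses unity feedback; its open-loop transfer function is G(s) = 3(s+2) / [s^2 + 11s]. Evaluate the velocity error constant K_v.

The denominator has no term below 11s — 1 pole at s=0, type 1.
K_v = lim_{s→0} s·G(s) = 3·2 / 11 = 6/11.

6/11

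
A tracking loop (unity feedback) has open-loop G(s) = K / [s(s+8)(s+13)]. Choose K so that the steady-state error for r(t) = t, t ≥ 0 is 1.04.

The open loop has one pole at the origin → type 1 system.
K_v = lim_{s→0} s·G(s) = K / (8·13) = (1/104)·K.
e_ss = 1/K_v = 1.04 ⇒ K_v = 25/26 ⇒ K = (25/26)/(1/104) = 100.

100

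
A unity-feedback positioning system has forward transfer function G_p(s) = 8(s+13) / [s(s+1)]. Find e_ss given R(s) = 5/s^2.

5/104

G_p(s) has one factor of s in the denominator, so the system is type 1.
K_v = lim_{s→0} s·G_p(s) = 8·13 / (1) = 104.
e_ss = 5/K_v = 5/104.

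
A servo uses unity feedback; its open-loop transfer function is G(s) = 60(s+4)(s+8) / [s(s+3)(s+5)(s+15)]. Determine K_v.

One free integrator in G(s): this is a type 1 system.
K_v = lim_{s→0} s·G(s) = 60·4·8 / (3·5·15) = 128/15.

128/15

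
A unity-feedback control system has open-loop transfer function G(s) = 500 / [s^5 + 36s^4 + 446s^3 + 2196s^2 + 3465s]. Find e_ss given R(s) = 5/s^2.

The denominator has no term below 3465s — 1 pole at s=0, type 1.
K_v = lim_{s→0} s·G(s) = 500 / 3465 = 100/693.
e_ss = 5/K_v = 5/(100/693) = 34.65.

34.65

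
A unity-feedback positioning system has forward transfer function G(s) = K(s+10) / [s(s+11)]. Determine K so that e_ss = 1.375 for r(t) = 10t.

8

The open loop has one pole at the origin → type 1 system.
K_v = lim_{s→0} s·G(s) = K·10 / (11) = (10/11)·K.
e_ss = 10/K_v = 1.375 ⇒ K_v = 80/11 ⇒ K = (80/11)/(10/11) = 8.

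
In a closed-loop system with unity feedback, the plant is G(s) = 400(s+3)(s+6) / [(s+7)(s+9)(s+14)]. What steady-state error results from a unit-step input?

49/449

The open loop has no poles at the origin → type 0 system.
K_p = lim_{s→0} G(s) = 400·3·6 / (7·9·14) = 400/49.
e_ss = 1/(1 + K_p) = 1/(449/49) = 49/449.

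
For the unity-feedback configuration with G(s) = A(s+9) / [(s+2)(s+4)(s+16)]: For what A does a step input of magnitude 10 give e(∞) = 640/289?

The open loop has no poles at the origin → type 0 system.
K_p = lim_{s→0} G(s) = A·9 / (2·4·16) = (9/128)·A.
e_ss = 10/(1 + K_p) = 640/289 ⇒ 1 + (9/128)·A = 289/64 ⇒ A = 50.

50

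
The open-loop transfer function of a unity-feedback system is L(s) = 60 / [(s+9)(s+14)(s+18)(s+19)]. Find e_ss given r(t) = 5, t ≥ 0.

17955/3596

The open loop has no poles at the origin → type 0 system.
K_p = lim_{s→0} L(s) = 60 / (9·14·18·19) = 5/3591.
e_ss = 5/(1 + K_p) = 5/(3596/3591) = 17955/3596.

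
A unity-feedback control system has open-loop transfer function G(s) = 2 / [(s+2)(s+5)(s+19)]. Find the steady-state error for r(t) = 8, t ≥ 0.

95/12

The open loop has no poles at the origin → type 0 system.
K_p = lim_{s→0} G(s) = 2 / (2·5·19) = 1/95.
e_ss = 8/(1 + K_p) = 8/(96/95) = 95/12.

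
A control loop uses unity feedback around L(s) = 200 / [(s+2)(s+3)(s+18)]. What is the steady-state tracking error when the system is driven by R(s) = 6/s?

L(s) has no factors of s in the denominator, so the system is type 0.
K_p = lim_{s→0} L(s) = 200 / (2·3·18) = 50/27.
e_ss = 6/(1 + K_p) = 6/(77/27) = 162/77.

162/77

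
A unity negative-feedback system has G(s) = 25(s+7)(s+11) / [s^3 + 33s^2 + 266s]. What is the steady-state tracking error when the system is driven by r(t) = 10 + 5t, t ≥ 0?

38/55

Factoring s from the denominator leaves a polynomial with constant term 266, so the system is type 1. Treating each term separately:
  • 10: tracked with zero error.
  • 5t: e_ss = 5/K_v with K_v=275/38 → 38/55.
Total e_ss = 38/55.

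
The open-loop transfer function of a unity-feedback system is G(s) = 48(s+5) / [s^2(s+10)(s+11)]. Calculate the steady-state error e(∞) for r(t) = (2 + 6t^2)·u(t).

5.5

The open loop has two poles at the origin → type 2 system. By superposition:
  • 2: tracked with zero error.
  • 6t^2: e_ss = 12/K_a with K_a=24/11 → 5.5.
Total e_ss = 5.5.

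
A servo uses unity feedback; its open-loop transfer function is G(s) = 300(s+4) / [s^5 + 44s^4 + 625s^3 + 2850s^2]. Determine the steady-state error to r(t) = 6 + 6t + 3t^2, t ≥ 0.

14.25

The denominator has no term below 2850s^2 — 2 poles at s=0, type 2. Treating each term separately:
  • 6: tracked with zero error.
  • 6t: tracked with zero error.
  • 3t^2: e_ss = 6/K_a with K_a=8/19 → 14.25.
Total e_ss = 14.25.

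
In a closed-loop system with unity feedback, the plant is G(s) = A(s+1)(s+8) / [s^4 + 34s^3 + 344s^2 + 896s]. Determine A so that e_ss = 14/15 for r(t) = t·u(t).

Factoring s from the denominator leaves a polynomial with constant term 896, so the system is type 1.
K_v = lim_{s→0} s·G(s) = A·1·8 / 896 = (1/112)·A.
e_ss = 1/K_v = 14/15 ⇒ K_v = 15/14 ⇒ A = (15/14)/(1/112) = 120.

120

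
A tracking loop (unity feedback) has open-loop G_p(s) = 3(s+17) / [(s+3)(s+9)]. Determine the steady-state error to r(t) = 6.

27/13

G_p(s) has no factors of s in the denominator, so the system is type 0.
K_p = lim_{s→0} G_p(s) = 3·17 / (3·9) = 17/9.
e_ss = 6/(1 + K_p) = 6/(26/9) = 27/13.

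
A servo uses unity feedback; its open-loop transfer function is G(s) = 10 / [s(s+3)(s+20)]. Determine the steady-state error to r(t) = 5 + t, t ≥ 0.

6

One free integrator in G(s): this is a type 1 system. Taking each input component in turn:
  • 5: tracked with zero error.
  • t: e_ss = 1/K_v with K_v=1/6 → 6.
Total e_ss = 6.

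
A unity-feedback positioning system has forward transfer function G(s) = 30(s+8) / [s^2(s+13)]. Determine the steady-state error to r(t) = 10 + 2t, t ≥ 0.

System type = 2 (two poles at s=0). Taking each input component in turn:
  • 10: tracked with zero error.
  • 2t: tracked with zero error.
Total e_ss = 0.

0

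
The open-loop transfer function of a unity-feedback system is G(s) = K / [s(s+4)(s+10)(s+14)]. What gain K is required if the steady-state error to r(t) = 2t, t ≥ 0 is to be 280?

4

System type = 1 (one pole at s=0).
K_v = lim_{s→0} s·G(s) = K / (4·10·14) = (1/560)·K.
e_ss = 2/K_v = 280 ⇒ K_v = 1/140 ⇒ K = (1/140)/(1/560) = 4.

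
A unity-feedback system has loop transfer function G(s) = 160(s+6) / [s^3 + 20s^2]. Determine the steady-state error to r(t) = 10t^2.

5/12

Factoring s^2 from the denominator leaves a polynomial with constant term 20, so the system is type 2.
K_a = lim_{s→0} s^2·G(s) = 160·6 / 20 = 48.
r(t) = 10t^2 gives R(s) = 20/s^3.
e_ss = 20/K_a = 20/48 = 5/12.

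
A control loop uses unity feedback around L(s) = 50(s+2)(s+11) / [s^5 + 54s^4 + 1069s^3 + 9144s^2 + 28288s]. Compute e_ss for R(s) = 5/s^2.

Factoring s from the denominator leaves a polynomial with constant term 28288, so the system is type 1.
K_v = lim_{s→0} s·L(s) = 50·2·11 / 28288 = 275/7072.
e_ss = 5/K_v = 5/(275/7072) = 7072/55.

7072/55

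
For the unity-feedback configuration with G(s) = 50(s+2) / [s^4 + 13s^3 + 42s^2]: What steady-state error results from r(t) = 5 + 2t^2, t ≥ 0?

Lowest-order denominator term is 42s^2, so the open loop has 2 poles at the origin → type 2 system. Taking each input component in turn:
  • 5: tracked with zero error.
  • 2t^2: e_ss = 4/K_a with K_a=50/21 → 1.68.
Total e_ss = 1.68.

1.68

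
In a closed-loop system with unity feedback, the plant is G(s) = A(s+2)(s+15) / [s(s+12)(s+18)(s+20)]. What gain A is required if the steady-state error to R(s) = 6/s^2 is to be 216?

The open loop has one pole at the origin → type 1 system.
K_v = lim_{s→0} s·G(s) = A·2·15 / (12·18·20) = (1/144)·A.
e_ss = 6/K_v = 216 ⇒ K_v = 1/36 ⇒ A = (1/36)/(1/144) = 4.

4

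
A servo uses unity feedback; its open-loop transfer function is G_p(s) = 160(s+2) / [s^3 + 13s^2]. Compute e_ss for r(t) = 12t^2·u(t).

The denominator has no term below 13s^2 — 2 poles at s=0, type 2.
K_a = lim_{s→0} s^2·G_p(s) = 160·2 / 13 = 320/13.
r(t) = 12t^2 gives R(s) = 24/s^3.
e_ss = 24/K_a = 24/(320/13) = 0.975.

0.975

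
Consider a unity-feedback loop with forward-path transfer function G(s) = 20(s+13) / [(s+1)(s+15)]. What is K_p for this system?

52/3

G(s) has no factors of s in the denominator, so the system is type 0.
K_p = lim_{s→0} G(s) = 20·13 / (1·15) = 52/3.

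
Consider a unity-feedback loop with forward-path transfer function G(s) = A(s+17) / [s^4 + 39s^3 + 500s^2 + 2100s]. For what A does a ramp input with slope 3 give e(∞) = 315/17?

20

The denominator has no term below 2100s — 1 pole at s=0, type 1.
K_v = lim_{s→0} s·G(s) = A·17 / 2100 = (17/2100)·A.
e_ss = 3/K_v = 315/17 ⇒ K_v = 17/105 ⇒ A = (17/105)/(17/2100) = 20.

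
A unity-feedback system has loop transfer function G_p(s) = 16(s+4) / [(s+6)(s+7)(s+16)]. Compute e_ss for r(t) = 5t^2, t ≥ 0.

infinity

G_p(s) has no factors of s in the denominator, so the system is type 0.
K_a = lim_{s→0} s^2·G_p(s) = 0; the steady-state error to this parabolic input grows without bound.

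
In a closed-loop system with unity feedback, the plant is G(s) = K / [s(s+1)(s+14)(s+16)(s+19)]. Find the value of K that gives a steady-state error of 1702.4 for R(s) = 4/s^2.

System type = 1 (one pole at s=0).
K_v = lim_{s→0} s·G(s) = K / (1·14·16·19) = (1/4256)·K.
e_ss = 4/K_v = 1702.4 ⇒ K_v = 5/2128 ⇒ K = (5/2128)/(1/4256) = 10.

10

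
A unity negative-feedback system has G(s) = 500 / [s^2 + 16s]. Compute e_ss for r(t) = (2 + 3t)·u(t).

The denominator has no term below 16s — 1 pole at s=0, type 1. Taking each input component in turn:
  • 2: tracked with zero error.
  • 3t: e_ss = 3/K_v with K_v=31.25 → 0.096.
Total e_ss = 0.096.

0.096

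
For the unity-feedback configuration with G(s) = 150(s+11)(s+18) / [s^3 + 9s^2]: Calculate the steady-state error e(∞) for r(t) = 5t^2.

1/330

Lowest-order denominator term is 9s^2, so the open loop has 2 poles at the origin → type 2 system.
K_a = lim_{s→0} s^2·G(s) = 150·11·18 / 9 = 3300.
r(t) = 5t^2 gives R(s) = 10/s^3.
e_ss = 10/K_a = 10/3300 = 1/330.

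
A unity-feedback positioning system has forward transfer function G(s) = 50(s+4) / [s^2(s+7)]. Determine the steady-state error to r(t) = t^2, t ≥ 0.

0.07

System type = 2 (two poles at s=0).
K_a = lim_{s→0} s^2·G(s) = 50·4 / (7) = 200/7.
r(t) = t^2 gives R(s) = 2/s^3.
e_ss = 2/K_a = 2/(200/7) = 0.07.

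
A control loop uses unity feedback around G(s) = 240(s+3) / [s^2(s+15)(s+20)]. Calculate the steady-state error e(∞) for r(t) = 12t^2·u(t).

10

G(s) has two factors of s in the denominator, so the system is type 2.
K_a = lim_{s→0} s^2·G(s) = 240·3 / (15·20) = 2.4.
r(t) = 12t^2 gives R(s) = 24/s^3.
e_ss = 24/K_a = 24/2.4 = 10.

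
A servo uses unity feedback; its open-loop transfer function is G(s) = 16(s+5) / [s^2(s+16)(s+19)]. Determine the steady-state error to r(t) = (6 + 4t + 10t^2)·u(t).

76

Two free integrators in G(s): this is a type 2 system. Taking each input component in turn:
  • 6: tracked with zero error.
  • 4t: tracked with zero error.
  • 10t^2: e_ss = 20/K_a with K_a=5/19 → 76.
Total e_ss = 76.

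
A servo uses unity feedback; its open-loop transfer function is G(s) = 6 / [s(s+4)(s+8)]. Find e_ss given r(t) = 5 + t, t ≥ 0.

16/3

G(s) has one factor of s in the denominator, so the system is type 1. Treating each term separately:
  • 5: tracked with zero error.
  • t: e_ss = 1/K_v with K_v=0.1875 → 16/3.
Total e_ss = 16/3.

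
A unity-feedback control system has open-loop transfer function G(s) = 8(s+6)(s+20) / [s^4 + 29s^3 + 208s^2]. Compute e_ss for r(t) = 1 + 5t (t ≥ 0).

0

Factoring s^2 from the denominator leaves a polynomial with constant term 208, so the system is type 2. Treating each term separately:
  • 1: tracked with zero error.
  • 5t: tracked with zero error.
Total e_ss = 0.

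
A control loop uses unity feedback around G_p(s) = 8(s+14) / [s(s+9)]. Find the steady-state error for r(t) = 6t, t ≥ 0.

27/56

One free integrator in G_p(s): this is a type 1 system.
K_v = lim_{s→0} s·G_p(s) = 8·14 / (9) = 112/9.
e_ss = 6/K_v = 6/(112/9) = 27/56.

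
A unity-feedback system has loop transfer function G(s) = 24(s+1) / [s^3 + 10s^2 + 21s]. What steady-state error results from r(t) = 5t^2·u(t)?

The denominator has no term below 21s — 1 pole at s=0, type 1.
For a type-1 system K_a = 0, so e_ss to a parabolic input is unbounded.

infinity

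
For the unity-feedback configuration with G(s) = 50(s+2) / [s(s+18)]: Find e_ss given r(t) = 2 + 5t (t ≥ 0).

System type = 1 (one pole at s=0). Taking each input component in turn:
  • 2: tracked with zero error.
  • 5t: e_ss = 5/K_v with K_v=50/9 → 0.9.
Total e_ss = 0.9.

0.9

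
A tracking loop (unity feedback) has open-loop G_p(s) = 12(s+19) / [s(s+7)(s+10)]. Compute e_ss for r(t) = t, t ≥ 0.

One free integrator in G_p(s): this is a type 1 system.
K_v = lim_{s→0} s·G_p(s) = 12·19 / (7·10) = 114/35.
e_ss = 1/K_v = 1/(114/35) = 35/114.

35/114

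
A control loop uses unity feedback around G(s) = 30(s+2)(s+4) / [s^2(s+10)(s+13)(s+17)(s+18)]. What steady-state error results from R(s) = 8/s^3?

Two free integrators in G(s): this is a type 2 system.
K_a = lim_{s→0} s^2·G(s) = 30·2·4 / (10·13·17·18) = 4/663.
r(t) = 4t^2 gives R(s) = 8/s^3.
e_ss = 8/K_a = 8/(4/663) = 1326.

1326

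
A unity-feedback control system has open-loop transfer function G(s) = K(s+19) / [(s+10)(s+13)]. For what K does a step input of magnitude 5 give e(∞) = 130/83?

15

The open loop has no poles at the origin → type 0 system.
K_p = lim_{s→0} G(s) = K·19 / (10·13) = (19/130)·K.
e_ss = 5/(1 + K_p) = 130/83 ⇒ 1 + (19/130)·K = 83/26 ⇒ K = 15.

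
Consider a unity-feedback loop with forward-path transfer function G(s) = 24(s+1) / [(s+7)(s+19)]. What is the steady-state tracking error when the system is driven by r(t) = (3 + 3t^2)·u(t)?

G(s) has no factors of s in the denominator, so the system is type 0. By superposition:
  • 3: e_ss = 3/(1+K_p) with K_p=24/133 → 399/157.
  • 3t^2: a type-0 system cannot track it, e_ss → ∞.
The unbounded component dominates.

infinity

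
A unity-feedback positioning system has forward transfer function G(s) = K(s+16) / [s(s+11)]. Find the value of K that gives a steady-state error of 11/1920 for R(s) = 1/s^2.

The open loop has one pole at the origin → type 1 system.
K_v = lim_{s→0} s·G(s) = K·16 / (11) = (16/11)·K.
e_ss = 1/K_v = 11/1920 ⇒ K_v = 1920/11 ⇒ K = (1920/11)/(16/11) = 120.

120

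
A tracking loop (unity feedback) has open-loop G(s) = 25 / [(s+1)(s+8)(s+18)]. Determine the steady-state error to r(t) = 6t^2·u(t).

infinity

G(s) has no factors of s in the denominator, so the system is type 0.
For a type-0 system K_a = 0, so e_ss to a parabolic input is unbounded.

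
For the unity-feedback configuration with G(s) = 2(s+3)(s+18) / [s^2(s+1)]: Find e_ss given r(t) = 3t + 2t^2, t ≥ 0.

1/27

The open loop has two poles at the origin → type 2 system. By superposition:
  • 3t: tracked with zero error.
  • 2t^2: e_ss = 4/K_a with K_a=108 → 1/27.
Total e_ss = 1/27.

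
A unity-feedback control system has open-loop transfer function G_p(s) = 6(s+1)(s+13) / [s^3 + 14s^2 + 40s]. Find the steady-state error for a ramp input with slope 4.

80/39

Factoring s from the denominator leaves a polynomial with constant term 40, so the system is type 1.
K_v = lim_{s→0} s·G_p(s) = 6·1·13 / 40 = 1.95.
e_ss = 4/K_v = 4/1.95 = 80/39.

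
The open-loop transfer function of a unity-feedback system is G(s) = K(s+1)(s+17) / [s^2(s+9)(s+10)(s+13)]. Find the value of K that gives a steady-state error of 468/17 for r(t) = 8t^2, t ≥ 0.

System type = 2 (two poles at s=0).
K_a = lim_{s→0} s^2·G(s) = K·1·17 / (9·10·13) = (17/1170)·K.
e_ss = 16/K_a = 468/17 ⇒ K_a = 68/117 ⇒ K = (68/117)/(17/1170) = 40.

40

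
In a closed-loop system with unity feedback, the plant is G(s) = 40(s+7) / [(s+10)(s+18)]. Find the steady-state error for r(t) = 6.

The open loop has no poles at the origin → type 0 system.
K_p = lim_{s→0} G(s) = 40·7 / (10·18) = 14/9.
e_ss = 6/(1 + K_p) = 6/(23/9) = 54/23.

54/23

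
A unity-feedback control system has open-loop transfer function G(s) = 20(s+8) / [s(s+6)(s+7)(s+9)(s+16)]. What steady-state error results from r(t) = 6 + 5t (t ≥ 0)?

G(s) has one factor of s in the denominator, so the system is type 1. By superposition:
  • 6: tracked with zero error.
  • 5t: e_ss = 5/K_v with K_v=5/189 → 189.
Total e_ss = 189.

189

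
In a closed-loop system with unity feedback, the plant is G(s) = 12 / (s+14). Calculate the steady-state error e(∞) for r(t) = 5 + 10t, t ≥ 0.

infinity

G(s) has no factors of s in the denominator, so the system is type 0. Taking each input component in turn:
  • 5: e_ss = 5/(1+K_p) with K_p=6/7 → 35/13.
  • 10t: a type-0 system cannot track it, e_ss → ∞.
The unbounded component dominates.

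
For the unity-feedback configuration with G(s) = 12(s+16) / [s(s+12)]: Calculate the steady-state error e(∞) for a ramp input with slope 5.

0.3125

System type = 1 (one pole at s=0).
K_v = lim_{s→0} s·G(s) = 12·16 / (12) = 16.
e_ss = 5/K_v = 5/16 = 0.3125.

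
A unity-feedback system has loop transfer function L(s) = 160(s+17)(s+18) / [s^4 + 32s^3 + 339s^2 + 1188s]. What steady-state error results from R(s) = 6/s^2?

99/680

Factoring s from the denominator leaves a polynomial with constant term 1188, so the system is type 1.
K_v = lim_{s→0} s·L(s) = 160·17·18 / 1188 = 1360/33.
e_ss = 6/K_v = 6/(1360/33) = 99/680.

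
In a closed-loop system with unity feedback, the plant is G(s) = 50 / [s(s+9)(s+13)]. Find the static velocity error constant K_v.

The open loop has one pole at the origin → type 1 system.
K_v = lim_{s→0} s·G(s) = 50 / (9·13) = 50/117.

50/117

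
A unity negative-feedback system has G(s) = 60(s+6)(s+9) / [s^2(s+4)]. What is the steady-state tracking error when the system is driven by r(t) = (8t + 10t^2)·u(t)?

2/81

Two free integrators in G(s): this is a type 2 system. Treating each term separately:
  • 8t: tracked with zero error.
  • 10t^2: e_ss = 20/K_a with K_a=810 → 2/81.
Total e_ss = 2/81.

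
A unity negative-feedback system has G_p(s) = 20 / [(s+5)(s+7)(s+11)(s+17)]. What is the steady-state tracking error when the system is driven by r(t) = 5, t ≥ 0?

6545/1313

G_p(s) has no factors of s in the denominator, so the system is type 0.
K_p = lim_{s→0} G_p(s) = 20 / (5·7·11·17) = 4/1309.
e_ss = 5/(1 + K_p) = 5/(1313/1309) = 6545/1313.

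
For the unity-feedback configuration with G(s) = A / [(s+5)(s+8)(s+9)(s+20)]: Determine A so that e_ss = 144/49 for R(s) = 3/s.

G(s) has no factors of s in the denominator, so the system is type 0.
K_p = lim_{s→0} G(s) = A / (5·8·9·20) = (1/7200)·A.
e_ss = 3/(1 + K_p) = 144/49 ⇒ 1 + (1/7200)·A = 49/48 ⇒ A = 150.

150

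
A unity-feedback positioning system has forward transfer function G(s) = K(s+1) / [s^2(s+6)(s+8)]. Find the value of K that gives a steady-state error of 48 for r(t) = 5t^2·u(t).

10

The open loop has two poles at the origin → type 2 system.
K_a = lim_{s→0} s^2·G(s) = K·1 / (6·8) = (1/48)·K.
e_ss = 10/K_a = 48 ⇒ K_a = 5/24 ⇒ K = (5/24)/(1/48) = 10.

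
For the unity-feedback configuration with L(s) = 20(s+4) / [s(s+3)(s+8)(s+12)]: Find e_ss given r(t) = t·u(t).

The open loop has one pole at the origin → type 1 system.
K_v = lim_{s→0} s·L(s) = 20·4 / (3·8·12) = 5/18.
e_ss = 1/K_v = 1/(5/18) = 3.6.

3.6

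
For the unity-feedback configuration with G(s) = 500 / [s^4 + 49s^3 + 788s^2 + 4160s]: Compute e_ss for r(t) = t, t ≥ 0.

Lowest-order denominator term is 4160s, so the open loop has 1 pole at the origin → type 1 system.
K_v = lim_{s→0} s·G(s) = 500 / 4160 = 25/208.
e_ss = 1/K_v = 1/(25/208) = 8.32.

8.32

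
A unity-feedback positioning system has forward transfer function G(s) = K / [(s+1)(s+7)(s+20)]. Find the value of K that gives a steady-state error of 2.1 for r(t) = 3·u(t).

G(s) has no factors of s in the denominator, so the system is type 0.
K_p = lim_{s→0} G(s) = K / (1·7·20) = (1/140)·K.
e_ss = 3/(1 + K_p) = 2.1 ⇒ 1 + (1/140)·K = 10/7 ⇒ K = 60.

60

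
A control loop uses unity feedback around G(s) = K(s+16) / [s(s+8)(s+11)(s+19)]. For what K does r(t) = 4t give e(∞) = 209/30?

60

One free integrator in G(s): this is a type 1 system.
K_v = lim_{s→0} s·G(s) = K·16 / (8·11·19) = (2/209)·K.
e_ss = 4/K_v = 209/30 ⇒ K_v = 120/209 ⇒ K = (120/209)/(2/209) = 60.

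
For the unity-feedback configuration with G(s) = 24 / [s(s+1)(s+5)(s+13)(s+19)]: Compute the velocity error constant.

24/1235

The open loop has one pole at the origin → type 1 system.
K_v = lim_{s→0} s·G(s) = 24 / (1·5·13·19) = 24/1235.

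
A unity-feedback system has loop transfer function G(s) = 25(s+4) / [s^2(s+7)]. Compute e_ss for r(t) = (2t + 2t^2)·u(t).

0.28

Two free integrators in G(s): this is a type 2 system. Taking each input component in turn:
  • 2t: tracked with zero error.
  • 2t^2: e_ss = 4/K_a with K_a=100/7 → 0.28.
Total e_ss = 0.28.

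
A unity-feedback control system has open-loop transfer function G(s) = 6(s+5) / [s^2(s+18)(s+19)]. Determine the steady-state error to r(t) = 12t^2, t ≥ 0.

273.6

System type = 2 (two poles at s=0).
K_a = lim_{s→0} s^2·G(s) = 6·5 / (18·19) = 5/57.
r(t) = 12t^2 gives R(s) = 24/s^3.
e_ss = 24/K_a = 24/(5/57) = 273.6.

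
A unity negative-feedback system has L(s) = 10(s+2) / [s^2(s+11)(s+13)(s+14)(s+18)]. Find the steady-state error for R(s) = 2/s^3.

Two free integrators in L(s): this is a type 2 system.
K_a = lim_{s→0} s^2·L(s) = 10·2 / (11·13·14·18) = 5/9009.
r(t) = t^2 gives R(s) = 2/s^3.
e_ss = 2/K_a = 2/(5/9009) = 3603.6.

3603.6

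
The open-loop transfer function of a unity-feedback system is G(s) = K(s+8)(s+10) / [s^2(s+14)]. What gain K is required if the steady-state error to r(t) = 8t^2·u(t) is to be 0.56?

Two free integrators in G(s): this is a type 2 system.
K_a = lim_{s→0} s^2·G(s) = K·8·10 / (14) = (40/7)·K.
e_ss = 16/K_a = 0.56 ⇒ K_a = 200/7 ⇒ K = (200/7)/(40/7) = 5.

5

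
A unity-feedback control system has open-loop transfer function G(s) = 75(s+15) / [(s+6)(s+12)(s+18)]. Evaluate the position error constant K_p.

G(s) has no factors of s in the denominator, so the system is type 0.
K_p = lim_{s→0} G(s) = 75·15 / (6·12·18) = 125/144.

125/144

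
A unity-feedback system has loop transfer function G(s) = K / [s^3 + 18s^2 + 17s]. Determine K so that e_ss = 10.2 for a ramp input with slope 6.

Lowest-order denominator term is 17s, so the open loop has 1 pole at the origin → type 1 system.
K_v = lim_{s→0} s·G(s) = K / 17 = (1/17)·K.
e_ss = 6/K_v = 10.2 ⇒ K_v = 10/17 ⇒ K = (10/17)/(1/17) = 10.

10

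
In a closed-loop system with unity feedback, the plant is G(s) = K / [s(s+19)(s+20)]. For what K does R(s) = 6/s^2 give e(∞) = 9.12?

The open loop has one pole at the origin → type 1 system.
K_v = lim_{s→0} s·G(s) = K / (19·20) = (1/380)·K.
e_ss = 6/K_v = 9.12 ⇒ K_v = 25/38 ⇒ K = (25/38)/(1/380) = 250.

250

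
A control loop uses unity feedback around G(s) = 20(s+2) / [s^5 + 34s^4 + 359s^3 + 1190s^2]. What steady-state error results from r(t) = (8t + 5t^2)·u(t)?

Lowest-order denominator term is 1190s^2, so the open loop has 2 poles at the origin → type 2 system. Treating each term separately:
  • 8t: tracked with zero error.
  • 5t^2: e_ss = 10/K_a with K_a=4/119 → 297.5.
Total e_ss = 297.5.

297.5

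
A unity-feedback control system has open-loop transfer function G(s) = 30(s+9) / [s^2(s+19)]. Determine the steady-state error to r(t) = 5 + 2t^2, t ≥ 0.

System type = 2 (two poles at s=0). By superposition:
  • 5: tracked with zero error.
  • 2t^2: e_ss = 4/K_a with K_a=270/19 → 38/135.
Total e_ss = 38/135.

38/135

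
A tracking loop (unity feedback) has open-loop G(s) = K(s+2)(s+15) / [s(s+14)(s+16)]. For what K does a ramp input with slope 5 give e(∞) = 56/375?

System type = 1 (one pole at s=0).
K_v = lim_{s→0} s·G(s) = K·2·15 / (14·16) = (15/112)·K.
e_ss = 5/K_v = 56/375 ⇒ K_v = 1875/56 ⇒ K = (1875/56)/(15/112) = 250.

250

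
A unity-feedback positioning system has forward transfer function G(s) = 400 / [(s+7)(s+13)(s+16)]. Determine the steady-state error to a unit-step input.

91/116

G(s) has no factors of s in the denominator, so the system is type 0.
K_p = lim_{s→0} G(s) = 400 / (7·13·16) = 25/91.
e_ss = 1/(1 + K_p) = 1/(116/91) = 91/116.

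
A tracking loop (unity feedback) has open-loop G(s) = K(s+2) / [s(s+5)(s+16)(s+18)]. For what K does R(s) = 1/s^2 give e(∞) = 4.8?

System type = 1 (one pole at s=0).
K_v = lim_{s→0} s·G(s) = K·2 / (5·16·18) = (1/720)·K.
e_ss = 1/K_v = 4.8 ⇒ K_v = 5/24 ⇒ K = (5/24)/(1/720) = 150.

150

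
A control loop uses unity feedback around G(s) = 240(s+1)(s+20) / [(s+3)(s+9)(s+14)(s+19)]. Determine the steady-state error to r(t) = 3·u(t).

3591/1997

System type = 0 (no poles at s=0).
K_p = lim_{s→0} G(s) = 240·1·20 / (3·9·14·19) = 800/1197.
e_ss = 3/(1 + K_p) = 3/(1997/1197) = 3591/1997.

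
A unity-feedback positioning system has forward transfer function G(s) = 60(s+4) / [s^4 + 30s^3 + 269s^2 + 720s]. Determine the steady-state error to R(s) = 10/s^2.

The denominator has no term below 720s — 1 pole at s=0, type 1.
K_v = lim_{s→0} s·G(s) = 60·4 / 720 = 1/3.
e_ss = 10/K_v = 10/(1/3) = 30.

30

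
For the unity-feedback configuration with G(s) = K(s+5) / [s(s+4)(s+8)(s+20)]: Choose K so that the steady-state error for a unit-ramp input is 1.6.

One free integrator in G(s): this is a type 1 system.
K_v = lim_{s→0} s·G(s) = K·5 / (4·8·20) = (1/128)·K.
e_ss = 1/K_v = 1.6 ⇒ K_v = 0.625 ⇒ K = 0.625/(1/128) = 80.

80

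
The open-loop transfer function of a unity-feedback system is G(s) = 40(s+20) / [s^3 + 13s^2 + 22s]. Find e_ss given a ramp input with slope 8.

0.22

Lowest-order denominator term is 22s, so the open loop has 1 pole at the origin → type 1 system.
K_v = lim_{s→0} s·G(s) = 40·20 / 22 = 400/11.
e_ss = 8/K_v = 8/(400/11) = 0.22.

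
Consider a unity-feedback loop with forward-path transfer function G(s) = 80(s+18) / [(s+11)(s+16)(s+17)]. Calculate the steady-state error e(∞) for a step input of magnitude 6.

1122/277

The open loop has no poles at the origin → type 0 system.
K_p = lim_{s→0} G(s) = 80·18 / (11·16·17) = 90/187.
e_ss = 6/(1 + K_p) = 6/(277/187) = 1122/277.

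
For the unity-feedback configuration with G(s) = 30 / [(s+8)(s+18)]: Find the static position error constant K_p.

G(s) has no factors of s in the denominator, so the system is type 0.
K_p = lim_{s→0} G(s) = 30 / (8·18) = 5/24.

5/24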